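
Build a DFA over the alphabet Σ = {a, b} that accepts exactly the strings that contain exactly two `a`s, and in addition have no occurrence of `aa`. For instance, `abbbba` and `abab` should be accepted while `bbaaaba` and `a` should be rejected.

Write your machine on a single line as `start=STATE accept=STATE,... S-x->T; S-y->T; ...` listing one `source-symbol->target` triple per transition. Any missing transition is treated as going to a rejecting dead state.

Handle the two conditions separately and then intersect. The first has 4 states tracking the count of `a`s, saturating at 3; the second has 3 states tracking partial matches of the forbidden pattern `aa`. A product state is a pair (one from each), accepting exactly when both do. After merging equivalent states the machine shrinks.
5 states suffice.
        a   b  
>  q0   q1  q0 
   q1   q2  q3 
   q2   q2  q2 
   q3   q4  q3 
 * q4   q2  q4 
(> = start, * = accepting)

start=q0; accept=q4; q0-a->q1; q0-b->q0; q1-a->q2; q1-b->q3; q2-a->q2; q2-b->q2; q3-a->q4; q3-b->q3; q4-a->q2; q4-b->q4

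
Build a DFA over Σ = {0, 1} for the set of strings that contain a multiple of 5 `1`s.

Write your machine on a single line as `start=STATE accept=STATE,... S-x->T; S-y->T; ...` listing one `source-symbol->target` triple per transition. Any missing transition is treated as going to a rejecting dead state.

start=q0; accept=q0; q0-0->q0; q0-1->q1; q1-0->q1; q1-1->q2; q2-0->q2; q2-1->q3; q3-0->q3; q3-1->q4; q4-0->q4; q4-1->q0

The only thing that matters is how many `1`s have appeared, reduced mod 5. Use one state per residue: q0 for 0, …, q4 for 4. Reading `1` moves to the next residue; anything else stays put. q0 is accepting.
A 5-state machine:
        0   1  
>* q0   q0  q1 
   q1   q1  q2 
   q2   q2  q3 
   q3   q3  q4 
   q4   q4  q0 
(> = start, * = accepting)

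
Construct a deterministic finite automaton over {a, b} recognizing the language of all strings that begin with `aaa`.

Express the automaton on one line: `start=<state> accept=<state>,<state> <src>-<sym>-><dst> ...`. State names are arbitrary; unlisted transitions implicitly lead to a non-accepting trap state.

Walk along `aaa` while the input agrees: from s0 take `a` to s1, and so on. Any deviation drops to the rejecting sink s4. Once s3 is reached the prefix is confirmed and every continuation is accepted.
5 states suffice.
        a   b  
>  s0   s1  s4 
   s1   s2  s4 
   s2   s3  s4 
 * s3   s3  s3 
   s4   s4  s4 
(> = start, * = accepting)

start=s0 accept=s3 s0-a->s1 s0-b->s4 s1-a->s2 s1-b->s4 s2-a->s3 s2-b->s4 s3-a->s3 s3-b->s3 s4-a->s4 s4-b->s4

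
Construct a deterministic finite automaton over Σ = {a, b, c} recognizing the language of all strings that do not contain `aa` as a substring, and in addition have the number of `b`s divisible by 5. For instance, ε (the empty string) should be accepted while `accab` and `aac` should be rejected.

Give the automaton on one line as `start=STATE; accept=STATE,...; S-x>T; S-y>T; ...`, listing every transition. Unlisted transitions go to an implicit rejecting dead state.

start=s0; accept=s0,s1; s0-a>s1; s0-b>s2; s0-c>s0; s1-a>s3; s1-b>s2; s1-c>s0; s2-a>s4; s2-b>s5; s2-c>s2; s3-a>s3; s3-b>s3; s3-c>s3; s4-a>s3; s4-b>s5; s4-c>s2; s5-a>s6; s5-b>s7; s5-c>s5; s6-a>s3; s6-b>s7; s6-c>s5; s7-a>s8; s7-b>s9; s7-c>s7; s8-a>s3; s8-b>s9; s8-c>s7; s9-a>s10; s9-b>s0; s9-c>s9; s10-a>s3; s10-b>s0; s10-c>s9

Run two small machines in parallel and take their product. The first has 3 states tracking partial matches of the forbidden pattern `aa`; the second has 5 states tracking the count of `b`s modulo 5. A product state is a pair (one from each), accepting exactly when both do. Equivalent product states are then merged.
An 11-state machine:
          a    b    c  
>* s0     s1   s2   s0 
 * s1     s3   s2   s0 
   s2     s4   s5   s2 
   s3     s3   s3   s3 
   s4     s3   s5   s2 
   s5     s6   s7   s5 
   s6     s3   s7   s5 
   s7     s8   s9   s7 
   s8     s3   s9   s7 
   s9    s10   s0   s9 
   s10    s3   s0   s9 
(> = start, * = accepting)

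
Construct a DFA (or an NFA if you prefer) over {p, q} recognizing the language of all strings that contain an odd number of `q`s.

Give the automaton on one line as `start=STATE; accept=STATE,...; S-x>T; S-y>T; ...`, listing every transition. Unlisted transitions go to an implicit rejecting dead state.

start=A; accept=B; A-p>A; A-q>B; B-p>B; B-q>A

The only thing that matters is how many `q`s have appeared, reduced mod 2. Use one state per residue: A for 0, …, B for 1. Reading `q` moves to the next residue; anything else stays put. B is accepting.
       p  q 
>  A   A  B 
 * B   B  A 
(> = start, * = accepting)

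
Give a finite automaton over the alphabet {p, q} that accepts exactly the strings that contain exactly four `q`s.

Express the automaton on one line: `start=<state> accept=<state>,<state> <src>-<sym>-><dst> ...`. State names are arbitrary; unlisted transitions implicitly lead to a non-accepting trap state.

Count `q`s, saturating at 5: states A through E mean 0 through 4 `q`s seen; F means more than 4. Each `q` increments (capped at F); other symbols loop. Accept from {E}.
A 6-state machine:
       p  q 
>  A   A  B 
   B   B  C 
   C   C  D 
   D   D  E 
 * E   E  F 
   F   F  F 
(> = start, * = accepting)

start=A accept=E A-p->A A-q->B B-p->B B-q->C C-p->C C-q->D D-p->D D-q->E E-p->E E-q->F F-p->F F-q->F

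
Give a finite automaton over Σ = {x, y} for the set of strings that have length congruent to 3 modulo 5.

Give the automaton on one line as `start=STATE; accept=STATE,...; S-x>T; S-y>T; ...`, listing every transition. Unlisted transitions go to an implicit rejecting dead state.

Only the length mod 5 matters, so use a 5-cycle: from any state, every input symbol moves to the next state, wrapping S4 back to S0. Mark S3 accepting.
A 5-state machine:
        x   y  
>  S0   S1  S1 
   S1   S2  S2 
   S2   S3  S3 
 * S3   S4  S4 
   S4   S0  S0 
(> = start, * = accepting)

start=S0; accept=S3; S0-x>S1; S0-y>S1; S1-x>S2; S1-y>S2; S2-x>S3; S2-y>S3; S3-x>S4; S3-y>S4; S4-x>S0; S4-y>S0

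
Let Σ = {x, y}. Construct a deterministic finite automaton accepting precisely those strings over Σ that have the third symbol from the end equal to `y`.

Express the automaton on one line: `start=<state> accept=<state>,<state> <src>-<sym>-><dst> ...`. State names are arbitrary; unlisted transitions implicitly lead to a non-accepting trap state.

start=q0 accept=q11,q12,q13,q14 q0-x->q1 q0-y->q2 q1-x->q3 q1-y->q4 q2-x->q5 q2-y->q6 q3-x->q7 q3-y->q8 q4-x->q9 q4-y->q10 q5-x->q11 q5-y->q12 q6-x->q13 q6-y->q14 q7-x->q7 q7-y->q8 q8-x->q9 q8-y->q10 q9-x->q11 q9-y->q12 q10-x->q13 q10-y->q14 q11-x->q7 q11-y->q8 q12-x->q9 q12-y->q10 q13-x->q11 q13-y->q12 q14-x->q13 q14-y->q14

A DFA must remember the last 3 symbols (since which symbol is third-to-last isn't known until the input ends). Use one state per possible window of the last ≤3 symbols; accept from those whose window starts with `y`.
          x    y  
>  q0     q1   q2 
   q1     q3   q4 
   q2     q5   q6 
   q3     q7   q8 
   q4     q9  q10 
   q5    q11  q12 
   q6    q13  q14 
   q7     q7   q8 
   q8     q9  q10 
   q9    q11  q12 
   q10   q13  q14 
 * q11    q7   q8 
 * q12    q9  q10 
 * q13   q11  q12 
 * q14   q13  q14 
(> = start, * = accepting)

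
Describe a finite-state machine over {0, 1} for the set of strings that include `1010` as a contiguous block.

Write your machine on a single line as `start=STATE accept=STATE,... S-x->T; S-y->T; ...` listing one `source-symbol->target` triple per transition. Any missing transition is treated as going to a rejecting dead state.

start=s0; accept=s4; s0-0->s0; s0-1->s1; s1-0->s2; s1-1->s1; s2-0->s0; s2-1->s3; s3-0->s4; s3-1->s1; s4-0->s4; s4-1->s4

States s0..s3 record the length of the longest prefix of `1010` that matches the current input suffix. Reaching s4 means `1010` has been seen, and we stay there forever. Accept from s4.
5 states suffice.
        0   1  
>  s0   s0  s1 
   s1   s2  s1 
   s2   s0  s3 
   s3   s4  s1 
 * s4   s4  s4 
(> = start, * = accepting)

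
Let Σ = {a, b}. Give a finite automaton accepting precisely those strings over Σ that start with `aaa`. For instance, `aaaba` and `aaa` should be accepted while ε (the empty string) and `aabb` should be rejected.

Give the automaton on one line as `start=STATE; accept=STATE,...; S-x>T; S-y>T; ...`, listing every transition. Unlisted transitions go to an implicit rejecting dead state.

start=S0; accept=S3; S0-a>S1; S0-b>S4; S1-a>S2; S1-b>S4; S2-a>S3; S2-b>S4; S3-a>S3; S3-b>S3; S4-a>S4; S4-b>S4

Walk along `aaa` while the input agrees: from S0 take `a` to S1, and so on. Any deviation drops to the rejecting sink S4. Once S3 is reached the prefix is confirmed and every continuation is accepted.
        a   b  
>  S0   S1  S4 
   S1   S2  S4 
   S2   S3  S4 
 * S3   S3  S3 
   S4   S4  S4 
(> = start, * = accepting)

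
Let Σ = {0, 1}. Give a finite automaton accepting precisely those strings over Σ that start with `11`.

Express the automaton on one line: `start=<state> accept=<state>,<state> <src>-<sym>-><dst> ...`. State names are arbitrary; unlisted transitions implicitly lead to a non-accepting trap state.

Check the first 2 symbols one by one: q0 through q1 record how many have matched `11` so far; any wrong symbol goes to the dead state q3. After all 2 match we enter the accepting sink q2.
A 4-state machine:
        0   1  
>  q0   q3  q1 
   q1   q3  q2 
 * q2   q2  q2 
   q3   q3  q3 
(> = start, * = accepting)

start=q0 accept=q2 q0-0->q3 q0-1->q1 q1-0->q3 q1-1->q2 q2-0->q2 q2-1->q2 q3-0->q3 q3-1->q3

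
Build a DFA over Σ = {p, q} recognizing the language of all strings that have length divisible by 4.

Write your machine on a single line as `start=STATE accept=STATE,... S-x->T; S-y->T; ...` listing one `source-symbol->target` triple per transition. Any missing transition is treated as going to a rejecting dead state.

start=s0; accept=s0; s0-p->s1; s0-q->s1; s1-p->s2; s1-q->s2; s2-p->s3; s2-q->s3; s3-p->s0; s3-q->s0

Count input length modulo 4: every symbol advances one step around the cycle s0 → s1 → s2 → s3 → s0. Accept at s0.
4 states suffice.
        p   q  
>* s0   s1  s1 
   s1   s2  s2 
   s2   s3  s3 
   s3   s0  s0 
(> = start, * = accepting)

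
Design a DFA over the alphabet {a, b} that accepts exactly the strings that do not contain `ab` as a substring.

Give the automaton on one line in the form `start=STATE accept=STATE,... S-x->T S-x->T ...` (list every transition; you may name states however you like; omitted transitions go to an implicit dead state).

start=s0 accept=s0,s1 s0-a->s1 s0-b->s0 s1-a->s1 s1-b->s2 s2-a->s2 s2-b->s2

This is the complement of 'contains `ab`'. Use the same substring-matching states — s0 through s2 holding how much of `ab` has just been matched — but flip the accepting set: everything except the trap s2 accepts.
A 3-state machine:
        a   b  
>* s0   s1  s0 
 * s1   s1  s2 
   s2   s2  s2 
(> = start, * = accepting)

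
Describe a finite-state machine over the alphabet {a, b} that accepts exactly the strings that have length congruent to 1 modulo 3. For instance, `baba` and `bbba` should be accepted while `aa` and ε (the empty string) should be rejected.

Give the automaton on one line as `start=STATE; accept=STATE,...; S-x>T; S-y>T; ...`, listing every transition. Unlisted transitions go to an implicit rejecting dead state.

Only the length mod 3 matters, so use a 3-cycle: from any state, every input symbol moves to the next state, wrapping S2 back to S0. Mark S1 accepting.
3 states suffice.
        a   b  
>  S0   S1  S1 
 * S1   S2  S2 
   S2   S0  S0 
(> = start, * = accepting)

start=S0; accept=S1; S0-a>S1; S0-b>S1; S1-a>S2; S1-b>S2; S2-a>S0; S2-b>S0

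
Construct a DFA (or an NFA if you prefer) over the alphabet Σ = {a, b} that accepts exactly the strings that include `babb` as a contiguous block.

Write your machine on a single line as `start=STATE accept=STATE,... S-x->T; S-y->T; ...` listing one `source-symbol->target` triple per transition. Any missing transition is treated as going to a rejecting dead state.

start=S0; accept=S4; S0-a->S0; S0-b->S1; S1-a->S2; S1-b->S1; S2-a->S0; S2-b->S3; S3-a->S2; S3-b->S4; S4-a->S4; S4-b->S4

Track how much of `babb` has been matched so far: state S0 is no progress, S4 is the absorbing accept state reached once `babb` has occurred. Intermediate states record partial matches; on a mismatch, fall back to the longest reusable overlap.
        a   b  
>  S0   S0  S1 
   S1   S2  S1 
   S2   S0  S3 
   S3   S2  S4 
 * S4   S4  S4 
(> = start, * = accepting)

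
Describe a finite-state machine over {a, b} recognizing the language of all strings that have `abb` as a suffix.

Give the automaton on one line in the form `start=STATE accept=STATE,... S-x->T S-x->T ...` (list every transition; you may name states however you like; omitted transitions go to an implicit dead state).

Remember how much of `abb` the current input suffix matches. State s0 means no match yet; s1 means the last symbol is `a`; s2 means the last 2 symbols are `ab`; s3 means the last 3 symbols are `abb`. Only s3 accepts. On a mismatch, fall back to the longest proper suffix that is still a prefix of `abb`.
With 4 states:
        a   b  
>  s0   s1  s0 
   s1   s1  s2 
   s2   s1  s3 
 * s3   s1  s0 
(> = start, * = accepting)

start=s0 accept=s3 s0-a->s1 s0-b->s0 s1-a->s1 s1-b->s2 s2-a->s1 s2-b->s3 s3-a->s1 s3-b->s0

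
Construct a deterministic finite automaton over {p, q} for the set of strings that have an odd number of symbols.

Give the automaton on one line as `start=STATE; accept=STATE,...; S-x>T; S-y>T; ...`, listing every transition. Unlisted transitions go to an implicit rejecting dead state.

start=S0; accept=S1; S0-p>S1; S0-q>S1; S1-p>S0; S1-q>S0

Only the length mod 2 matters, so use a 2-cycle: from any state, every input symbol moves to the next state, wrapping S1 back to S0. Mark S1 accepting.
With 2 states:
        p   q  
>  S0   S1  S1 
 * S1   S0  S0 
(> = start, * = accepting)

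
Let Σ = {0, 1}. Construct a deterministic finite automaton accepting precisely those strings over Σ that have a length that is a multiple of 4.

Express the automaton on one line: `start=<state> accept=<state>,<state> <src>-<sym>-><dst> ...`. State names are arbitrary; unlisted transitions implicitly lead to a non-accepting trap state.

start=q0 accept=q0 q0-0->q1 q0-1->q1 q1-0->q2 q1-1->q2 q2-0->q3 q2-1->q3 q3-0->q0 q3-1->q0

Only the length mod 4 matters, so use a 4-cycle: from any state, every input symbol moves to the next state, wrapping q3 back to q0. Mark q0 accepting.
A 4-state machine:
        0   1  
>* q0   q1  q1 
   q1   q2  q2 
   q2   q3  q3 
   q3   q0  q0 
(> = start, * = accepting)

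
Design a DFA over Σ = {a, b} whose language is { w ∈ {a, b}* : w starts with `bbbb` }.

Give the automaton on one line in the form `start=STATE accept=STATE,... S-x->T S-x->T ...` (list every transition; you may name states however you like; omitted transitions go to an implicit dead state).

start=q0 accept=q4 q0-a->q5 q0-b->q1 q1-a->q5 q1-b->q2 q2-a->q5 q2-b->q3 q3-a->q5 q3-b->q4 q4-a->q4 q4-b->q4 q5-a->q5 q5-b->q5

Walk along `bbbb` while the input agrees: from q0 take `b` to q1, and so on. Any deviation drops to the rejecting sink q5. Once q4 is reached the prefix is confirmed and every continuation is accepted.
A 6-state machine:
        a   b  
>  q0   q5  q1 
   q1   q5  q2 
   q2   q5  q3 
   q3   q5  q4 
 * q4   q4  q4 
   q5   q5  q5 
(> = start, * = accepting)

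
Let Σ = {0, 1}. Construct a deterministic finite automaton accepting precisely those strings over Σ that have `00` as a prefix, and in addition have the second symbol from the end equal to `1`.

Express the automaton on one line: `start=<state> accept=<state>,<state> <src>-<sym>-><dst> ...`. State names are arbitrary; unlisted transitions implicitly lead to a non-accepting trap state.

Handle the two conditions separately and then intersect. One (4 states) tracks whether the input so far still matches the prefix `00`; the other (7 states) tracks the last 2 symbols read. Each combined state is a pair, one component from each; accept when both components accept.
With 11 states:
          0    1  
>  q0     q1   q2 
   q1     q3   q4 
   q2     q5   q6 
   q3     q3   q7 
   q4     q5   q6 
   q5     q8   q4 
   q6     q5   q6 
   q7     q9  q10 
   q8     q8   q4 
 * q9     q3   q7 
 * q10    q9  q10 
(> = start, * = accepting)

start=q0 accept=q9,q10 q0-0->q1 q0-1->q2 q1-0->q3 q1-1->q4 q2-0->q5 q2-1->q6 q3-0->q3 q3-1->q7 q4-0->q5 q4-1->q6 q5-0->q8 q5-1->q4 q6-0->q5 q6-1->q6 q7-0->q9 q7-1->q10 q8-0->q8 q8-1->q4 q9-0->q3 q9-1->q7 q10-0->q9 q10-1->q10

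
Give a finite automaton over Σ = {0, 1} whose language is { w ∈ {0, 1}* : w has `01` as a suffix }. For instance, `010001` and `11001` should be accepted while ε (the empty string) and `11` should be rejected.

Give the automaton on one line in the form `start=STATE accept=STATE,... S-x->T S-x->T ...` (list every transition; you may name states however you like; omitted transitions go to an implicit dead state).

start=q0 accept=q2 q0-0->q1 q0-1->q0 q1-0->q1 q1-1->q2 q2-0->q1 q2-1->q0

Let each state record the length of the longest suffix of the input read so far that is also a prefix of `01`. q1 means the last symbol is `0`; q2 means the last 2 symbols are `01`. Accept only at q2, where the string currently ends in `01`.
With 3 states:
        0   1  
>  q0   q1  q0 
   q1   q1  q2 
 * q2   q1  q0 
(> = start, * = accepting)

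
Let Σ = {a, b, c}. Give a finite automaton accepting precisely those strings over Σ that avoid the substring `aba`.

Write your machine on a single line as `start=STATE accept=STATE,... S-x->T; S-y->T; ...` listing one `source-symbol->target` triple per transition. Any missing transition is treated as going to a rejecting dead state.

Track partial matches of the forbidden pattern `aba`. State q3 is a dead state reached once `aba` has occurred; every other state accepts. q0 means no part of `aba` is currently matched.
        a   b   c  
>* q0   q1  q0  q0 
 * q1   q1  q2  q0 
 * q2   q3  q0  q0 
   q3   q3  q3  q3 
(> = start, * = accepting)

start=q0; accept=q0,q1,q2; q0-a->q1; q0-b->q0; q0-c->q0; q1-a->q1; q1-b->q2; q1-c->q0; q2-a->q3; q2-b->q0; q2-c->q0; q3-a->q3; q3-b->q3; q3-c->q3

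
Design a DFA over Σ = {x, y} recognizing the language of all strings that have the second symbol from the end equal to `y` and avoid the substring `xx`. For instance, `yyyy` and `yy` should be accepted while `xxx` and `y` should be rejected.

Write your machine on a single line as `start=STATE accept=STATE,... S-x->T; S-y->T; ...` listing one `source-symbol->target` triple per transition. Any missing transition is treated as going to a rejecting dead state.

Build one automaton per condition and run them in lockstep. The first has 7 states tracking the last 2 symbols read; the second has 3 states tracking partial matches of the forbidden pattern `xx`. A product state is a pair (one from each), accepting exactly when both do.
10 states suffice.
        x   y  
>  S0   S1  S2 
   S1   S3  S4 
   S2   S5  S6 
   S3   S3  S7 
   S4   S5  S6 
 * S5   S3  S4 
 * S6   S5  S6 
   S7   S8  S9 
   S8   S3  S7 
   S9   S8  S9 
(> = start, * = accepting)

start=S0; accept=S5,S6; S0-x->S1; S0-y->S2; S1-x->S3; S1-y->S4; S2-x->S5; S2-y->S6; S3-x->S3; S3-y->S7; S4-x->S5; S4-y->S6; S5-x->S3; S5-y->S4; S6-x->S5; S6-y->S6; S7-x->S8; S7-y->S9; S8-x->S3; S8-y->S7; S9-x->S8; S9-y->S9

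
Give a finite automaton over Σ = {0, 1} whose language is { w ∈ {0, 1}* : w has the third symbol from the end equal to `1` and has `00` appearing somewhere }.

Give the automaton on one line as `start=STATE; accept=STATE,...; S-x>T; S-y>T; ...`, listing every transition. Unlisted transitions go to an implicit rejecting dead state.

start=S0; accept=S6,S9,S10,S11; S0-0>S1; S0-1>S2; S1-0>S3; S1-1>S2; S2-0>S4; S2-1>S2; S3-0>S3; S3-1>S5; S4-0>S6; S4-1>S2; S5-0>S7; S5-1>S8; S6-0>S3; S6-1>S5; S7-0>S6; S7-1>S9; S8-0>S10; S8-1>S11; S9-0>S7; S9-1>S8; S10-0>S6; S10-1>S9; S11-0>S10; S11-1>S11

Handle the two conditions separately and then intersect. One (15 states) tracks the last 3 symbols read; the other (3 states) tracks whether and how much of `00` has been seen. Each combined state is a pair, one component from each; accept when both components accept. Minimizing collapses redundant product states.
A 12-state machine:
          0    1  
>  S0     S1   S2 
   S1     S3   S2 
   S2     S4   S2 
   S3     S3   S5 
   S4     S6   S2 
   S5     S7   S8 
 * S6     S3   S5 
   S7     S6   S9 
   S8    S10  S11 
 * S9     S7   S8 
 * S10    S6   S9 
 * S11   S10  S11 
(> = start, * = accepting)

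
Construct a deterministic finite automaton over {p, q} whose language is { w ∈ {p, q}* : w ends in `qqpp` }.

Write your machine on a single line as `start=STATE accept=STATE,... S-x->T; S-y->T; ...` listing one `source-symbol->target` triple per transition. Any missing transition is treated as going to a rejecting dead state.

Remember how much of `qqpp` the current input suffix matches. State A means no match yet; B means the last symbol is `q`; C means the last 2 symbols are `qq`; D means the last 3 symbols are `qqp`; E means the last 4 symbols are `qqpp`. Only E accepts. On a mismatch, fall back to the longest proper suffix that is still a prefix of `qqpp`.
5 states suffice.
       p  q 
>  A   A  B 
   B   A  C 
   C   D  C 
   D   E  B 
 * E   A  B 
(> = start, * = accepting)

start=A; accept=E; A-p->A; A-q->B; B-p->A; B-q->C; C-p->D; C-q->C; D-p->E; D-q->B; E-p->A; E-q->B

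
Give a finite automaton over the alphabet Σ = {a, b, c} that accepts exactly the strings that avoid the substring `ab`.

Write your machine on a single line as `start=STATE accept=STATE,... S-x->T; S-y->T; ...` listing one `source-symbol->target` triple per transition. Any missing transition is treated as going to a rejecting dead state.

start=s0; accept=s0,s1; s0-a->s1; s0-b->s0; s0-c->s0; s1-a->s1; s1-b->s2; s1-c->s0; s2-a->s2; s2-b->s2; s2-c->s2

Track partial matches of the forbidden pattern `ab`. State s2 is a dead state reached once `ab` has occurred; every other state accepts. s0 means no part of `ab` is currently matched.
        a   b   c  
>* s0   s1  s0  s0 
 * s1   s1  s2  s0 
   s2   s2  s2  s2 
(> = start, * = accepting)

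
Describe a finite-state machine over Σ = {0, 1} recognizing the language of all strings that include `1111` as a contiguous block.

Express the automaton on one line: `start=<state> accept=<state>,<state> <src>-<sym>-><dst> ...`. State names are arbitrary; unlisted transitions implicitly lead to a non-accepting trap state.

States q0..q3 record the length of the longest prefix of `1111` that matches the current input suffix. Reaching q4 means `1111` has been seen, and we stay there forever. Accept from q4.
A 5-state machine:
        0   1  
>  q0   q0  q1 
   q1   q0  q2 
   q2   q0  q3 
   q3   q0  q4 
 * q4   q4  q4 
(> = start, * = accepting)

start=q0 accept=q4 q0-0->q0 q0-1->q1 q1-0->q0 q1-1->q2 q2-0->q0 q2-1->q3 q3-0->q0 q3-1->q4 q4-0->q4 q4-1->q4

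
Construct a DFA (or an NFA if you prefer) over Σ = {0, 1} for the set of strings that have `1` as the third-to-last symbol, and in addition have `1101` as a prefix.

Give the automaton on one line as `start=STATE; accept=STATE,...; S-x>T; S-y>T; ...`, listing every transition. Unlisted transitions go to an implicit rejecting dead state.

start=A; accept=Q,T,U,V; A-0>B; A-1>C; B-0>D; B-1>E; C-0>F; C-1>G; D-0>H; D-1>I; E-0>J; E-1>K; F-0>L; F-1>M; G-0>N; G-1>O; H-0>H; H-1>I; I-0>J; I-1>K; J-0>L; J-1>M; K-0>P; K-1>O; L-0>H; L-1>I; M-0>J; M-1>K; N-0>L; N-1>Q; O-0>P; O-1>O; P-0>L; P-1>M; Q-0>R; Q-1>S; R-0>T; R-1>Q; S-0>U; S-1>V; T-0>W; T-1>X; U-0>T; U-1>Q; V-0>U; V-1>V; W-0>W; W-1>X; X-0>R; X-1>S

Handle the two conditions separately and then intersect. One (15 states) tracks the last 3 symbols read; the other (6 states) tracks whether the input so far still matches the prefix `1101`. Each combined state is a pair, one component from each; accept when both components accept.
       0  1 
>  A   B  C 
   B   D  E 
   C   F  G 
   D   H  I 
   E   J  K 
   F   L  M 
   G   N  O 
   H   H  I 
   I   J  K 
   J   L  M 
   K   P  O 
   L   H  I 
   M   J  K 
   N   L  Q 
   O   P  O 
   P   L  M 
 * Q   R  S 
   R   T  Q 
   S   U  V 
 * T   W  X 
 * U   T  Q 
 * V   U  V 
   W   W  X 
   X   R  S 
(> = start, * = accepting)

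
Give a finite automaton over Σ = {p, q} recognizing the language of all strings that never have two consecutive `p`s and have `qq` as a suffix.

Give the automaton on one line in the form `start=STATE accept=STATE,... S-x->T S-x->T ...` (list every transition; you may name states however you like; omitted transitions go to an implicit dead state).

start=S0 accept=S4 S0-p->S1 S0-q->S2 S1-p->S3 S1-q->S2 S2-p->S1 S2-q->S4 S3-p->S3 S3-q->S5 S4-p->S1 S4-q->S4 S5-p->S3 S5-q->S6 S6-p->S3 S6-q->S6

Build one automaton per condition and run them in lockstep. The first has 3 states tracking partial matches of the forbidden pattern `pp`; the second has 3 states tracking how much of the suffix `qq` has currently been matched. A product state is a pair (one from each), accepting exactly when both do.
7 states suffice.
        p   q  
>  S0   S1  S2 
   S1   S3  S2 
   S2   S1  S4 
   S3   S3  S5 
 * S4   S1  S4 
   S5   S3  S6 
   S6   S3  S6 
(> = start, * = accepting)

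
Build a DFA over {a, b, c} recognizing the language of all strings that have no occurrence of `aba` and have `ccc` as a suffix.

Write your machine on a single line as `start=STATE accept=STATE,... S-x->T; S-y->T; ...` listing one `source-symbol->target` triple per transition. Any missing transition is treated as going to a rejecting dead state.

Handle the two conditions separately and then intersect. The first has 4 states tracking partial matches of the forbidden pattern `aba`; the second has 4 states tracking how much of the suffix `ccc` has currently been matched. A product state is a pair (one from each), accepting exactly when both do.
10 states suffice.
        a   b   c  
>  s0   s1  s0  s2 
   s1   s1  s3  s2 
   s2   s1  s0  s4 
   s3   s5  s0  s2 
   s4   s1  s0  s6 
   s5   s5  s5  s7 
 * s6   s1  s0  s6 
   s7   s5  s5  s8 
   s8   s5  s5  s9 
   s9   s5  s5  s9 
(> = start, * = accepting)

start=s0; accept=s6; s0-a->s1; s0-b->s0; s0-c->s2; s1-a->s1; s1-b->s3; s1-c->s2; s2-a->s1; s2-b->s0; s2-c->s4; s3-a->s5; s3-b->s0; s3-c->s2; s4-a->s1; s4-b->s0; s4-c->s6; s5-a->s5; s5-b->s5; s5-c->s7; s6-a->s1; s6-b->s0; s6-c->s6; s7-a->s5; s7-b->s5; s7-c->s8; s8-a->s5; s8-b->s5; s8-c->s9; s9-a->s5; s9-b->s5; s9-c->s9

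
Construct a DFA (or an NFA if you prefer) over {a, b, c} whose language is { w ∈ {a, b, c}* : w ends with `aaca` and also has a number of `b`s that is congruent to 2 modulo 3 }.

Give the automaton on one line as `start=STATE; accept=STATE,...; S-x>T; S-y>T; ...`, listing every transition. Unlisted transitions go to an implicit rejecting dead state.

start=S0; accept=S6; S0-a>S0; S0-b>S1; S0-c>S0; S1-a>S1; S1-b>S2; S1-c>S1; S2-a>S3; S2-b>S0; S2-c>S2; S3-a>S4; S3-b>S0; S3-c>S2; S4-a>S4; S4-b>S0; S4-c>S5; S5-a>S6; S5-b>S0; S5-c>S2; S6-a>S4; S6-b>S0; S6-c>S2

Handle the two conditions separately and then intersect. One (5 states) tracks how much of the suffix `aaca` has currently been matched; the other (3 states) tracks the count of `b`s modulo 3. Each combined state is a pair, one component from each; accept when both components accept. After merging equivalent states the machine shrinks.
        a   b   c  
>  S0   S0  S1  S0 
   S1   S1  S2  S1 
   S2   S3  S0  S2 
   S3   S4  S0  S2 
   S4   S4  S0  S5 
   S5   S6  S0  S2 
 * S6   S4  S0  S2 
(> = start, * = accepting)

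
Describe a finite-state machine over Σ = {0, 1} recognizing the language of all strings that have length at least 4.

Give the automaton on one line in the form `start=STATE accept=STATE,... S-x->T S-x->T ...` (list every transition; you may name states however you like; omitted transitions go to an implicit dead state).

start=s0 accept=s4,s5 s0-0->s1 s0-1->s1 s1-0->s2 s1-1->s2 s2-0->s3 s2-1->s3 s3-0->s4 s3-1->s4 s4-0->s5 s4-1->s5 s5-0->s5 s5-1->s5

Count input length up to 5: every symbol moves from s0 toward s5, which means 'more than 4' and absorbs. Accept from {s4, s5}.
        0   1  
>  s0   s1  s1 
   s1   s2  s2 
   s2   s3  s3 
   s3   s4  s4 
 * s4   s5  s5 
 * s5   s5  s5 
(> = start, * = accepting)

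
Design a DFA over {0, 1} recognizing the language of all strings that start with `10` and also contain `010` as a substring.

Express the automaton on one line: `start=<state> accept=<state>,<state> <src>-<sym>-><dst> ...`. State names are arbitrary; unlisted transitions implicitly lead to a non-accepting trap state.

start=S0 accept=S5 S0-0->S1 S0-1->S2 S1-0->S1 S1-1->S1 S2-0->S3 S2-1->S1 S3-0->S3 S3-1->S4 S4-0->S5 S4-1->S6 S5-0->S5 S5-1->S5 S6-0->S3 S6-1->S6

Handle the two conditions separately and then intersect. The first has 4 states tracking whether the input so far still matches the prefix `10`; the second has 4 states tracking whether and how much of `010` has been seen. A product state is a pair (one from each), accepting exactly when both do. Equivalent product states are then merged.
7 states suffice.
        0   1  
>  S0   S1  S2 
   S1   S1  S1 
   S2   S3  S1 
   S3   S3  S4 
   S4   S5  S6 
 * S5   S5  S5 
   S6   S3  S6 
(> = start, * = accepting)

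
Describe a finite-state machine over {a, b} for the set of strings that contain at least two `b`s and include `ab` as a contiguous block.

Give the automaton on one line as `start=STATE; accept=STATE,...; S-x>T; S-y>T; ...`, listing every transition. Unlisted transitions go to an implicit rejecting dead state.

Build one automaton per condition and run them in lockstep. The first has 4 states tracking the count of `b`s, saturating at 3; the second has 3 states tracking whether and how much of `ab` has been seen. A product state is a pair (one from each), accepting exactly when both do. After merging equivalent states the machine shrinks.
        a   b  
>  S0   S1  S2 
   S1   S1  S3 
   S2   S3  S2 
   S3   S3  S4 
 * S4   S4  S4 
(> = start, * = accepting)

start=S0; accept=S4; S0-a>S1; S0-b>S2; S1-a>S1; S1-b>S3; S2-a>S3; S2-b>S2; S3-a>S3; S3-b>S4; S4-a>S4; S4-b>S4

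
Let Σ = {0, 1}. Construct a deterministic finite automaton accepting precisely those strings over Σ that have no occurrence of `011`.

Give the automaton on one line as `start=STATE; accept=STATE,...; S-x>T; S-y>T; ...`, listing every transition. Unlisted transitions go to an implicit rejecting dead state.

start=A; accept=A,B,C; A-0>B; A-1>A; B-0>B; B-1>C; C-0>B; C-1>D; D-0>D; D-1>D

This is the complement of 'contains `011`'. Use the same substring-matching states — A through D holding how much of `011` has just been matched — but flip the accepting set: everything except the trap D accepts.
       0  1 
>* A   B  A 
 * B   B  C 
 * C   B  D 
   D   D  D 
(> = start, * = accepting)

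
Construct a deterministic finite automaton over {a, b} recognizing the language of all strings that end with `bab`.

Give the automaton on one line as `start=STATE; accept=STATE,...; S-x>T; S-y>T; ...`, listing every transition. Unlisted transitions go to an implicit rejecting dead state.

Let each state record the length of the longest suffix of the input read so far that is also a prefix of `bab`. s1 means the last symbol is `b`; s2 means the last 2 symbols are `ba`; s3 means the last 3 symbols are `bab`. Accept only at s3, where the string currently ends in `bab`.
4 states suffice.
        a   b  
>  s0   s0  s1 
   s1   s2  s1 
   s2   s0  s3 
 * s3   s2  s1 
(> = start, * = accepting)

start=s0; accept=s3; s0-a>s0; s0-b>s1; s1-a>s2; s1-b>s1; s2-a>s0; s2-b>s3; s3-a>s2; s3-b>s1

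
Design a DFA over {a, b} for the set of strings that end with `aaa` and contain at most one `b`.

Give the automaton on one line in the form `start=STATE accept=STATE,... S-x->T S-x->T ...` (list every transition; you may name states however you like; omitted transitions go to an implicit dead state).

Build one automaton per condition and run them in lockstep. One (4 states) tracks how much of the suffix `aaa` has currently been matched; the other (3 states) tracks the count of `b`s, saturating at 2. Each combined state is a pair, one component from each; accept when both components accept. Minimizing collapses redundant product states.
A 9-state machine:
        a   b  
>  S0   S1  S2 
   S1   S3  S2 
   S2   S4  S5 
   S3   S6  S2 
   S4   S7  S5 
   S5   S5  S5 
 * S6   S6  S2 
   S7   S8  S5 
 * S8   S8  S5 
(> = start, * = accepting)

start=S0 accept=S6,S8 S0-a->S1 S0-b->S2 S1-a->S3 S1-b->S2 S2-a->S4 S2-b->S5 S3-a->S6 S3-b->S2 S4-a->S7 S4-b->S5 S5-a->S5 S5-b->S5 S6-a->S6 S6-b->S2 S7-a->S8 S7-b->S5 S8-a->S8 S8-b->S5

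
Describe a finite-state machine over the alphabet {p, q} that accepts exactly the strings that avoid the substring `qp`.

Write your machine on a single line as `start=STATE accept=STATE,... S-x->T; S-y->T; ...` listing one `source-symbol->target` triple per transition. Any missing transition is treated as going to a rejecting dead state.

start=S0; accept=S0,S1; S0-p->S0; S0-q->S1; S1-p->S2; S1-q->S1; S2-p->S2; S2-q->S2

This is the complement of 'contains `qp`'. Use the same substring-matching states — S0 through S2 holding how much of `qp` has just been matched — but flip the accepting set: everything except the trap S2 accepts.
        p   q  
>* S0   S0  S1 
 * S1   S2  S1 
   S2   S2  S2 
(> = start, * = accepting)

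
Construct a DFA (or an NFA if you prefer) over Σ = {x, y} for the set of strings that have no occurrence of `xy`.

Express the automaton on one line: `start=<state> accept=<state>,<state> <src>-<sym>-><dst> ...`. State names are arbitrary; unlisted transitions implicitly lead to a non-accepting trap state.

start=s0 accept=s0,s1 s0-x->s1 s0-y->s0 s1-x->s1 s1-y->s2 s2-x->s2 s2-y->s2

This is the complement of 'contains `xy`'. Use the same substring-matching states — s0 through s2 holding how much of `xy` has just been matched — but flip the accepting set: everything except the trap s2 accepts.
3 states suffice.
        x   y  
>* s0   s1  s0 
 * s1   s1  s2 
   s2   s2  s2 
(> = start, * = accepting)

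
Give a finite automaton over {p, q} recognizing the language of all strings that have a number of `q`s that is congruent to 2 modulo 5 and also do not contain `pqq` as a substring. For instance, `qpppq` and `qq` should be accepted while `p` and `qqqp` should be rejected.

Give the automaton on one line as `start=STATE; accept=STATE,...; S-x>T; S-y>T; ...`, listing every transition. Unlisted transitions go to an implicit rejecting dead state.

start=s0; accept=s5,s7,s8; s0-p>s1; s0-q>s2; s1-p>s1; s1-q>s3; s2-p>s4; s2-q>s5; s3-p>s4; s3-q>s6; s4-p>s4; s4-q>s7; s5-p>s8; s5-q>s9; s6-p>s6; s6-q>s6; s7-p>s8; s7-q>s6; s8-p>s8; s8-q>s10; s9-p>s11; s9-q>s12; s10-p>s11; s10-q>s6; s11-p>s11; s11-q>s13; s12-p>s14; s12-q>s0; s13-p>s14; s13-q>s6; s14-p>s14; s14-q>s15; s15-p>s1; s15-q>s6

Run two small machines in parallel and take their product. The first has 5 states tracking the count of `q`s modulo 5; the second has 4 states tracking partial matches of the forbidden pattern `pqq`. A product state is a pair (one from each), accepting exactly when both do. Minimizing collapses redundant product states.
          p    q  
>  s0     s1   s2 
   s1     s1   s3 
   s2     s4   s5 
   s3     s4   s6 
   s4     s4   s7 
 * s5     s8   s9 
   s6     s6   s6 
 * s7     s8   s6 
 * s8     s8  s10 
   s9    s11  s12 
   s10   s11   s6 
   s11   s11  s13 
   s12   s14   s0 
   s13   s14   s6 
   s14   s14  s15 
   s15    s1   s6 
(> = start, * = accepting)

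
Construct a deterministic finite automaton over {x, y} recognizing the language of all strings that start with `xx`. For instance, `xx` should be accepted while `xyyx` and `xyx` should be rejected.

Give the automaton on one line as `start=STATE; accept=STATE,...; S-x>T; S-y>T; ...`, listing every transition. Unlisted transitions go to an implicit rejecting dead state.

Walk along `xx` while the input agrees: from q0 take `x` to q1, and so on. Any deviation drops to the rejecting sink q3. Once q2 is reached the prefix is confirmed and every continuation is accepted.
With 4 states:
        x   y  
>  q0   q1  q3 
   q1   q2  q3 
 * q2   q2  q2 
   q3   q3  q3 
(> = start, * = accepting)

start=q0; accept=q2; q0-x>q1; q0-y>q3; q1-x>q2; q1-y>q3; q2-x>q2; q2-y>q2; q3-x>q3; q3-y>q3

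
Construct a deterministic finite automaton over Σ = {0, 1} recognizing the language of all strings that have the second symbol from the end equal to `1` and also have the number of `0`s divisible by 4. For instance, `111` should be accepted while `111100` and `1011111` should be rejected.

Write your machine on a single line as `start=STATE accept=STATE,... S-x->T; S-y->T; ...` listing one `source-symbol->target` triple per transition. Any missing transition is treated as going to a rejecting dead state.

Run two small machines in parallel and take their product. One (7 states) tracks the last 2 symbols read; the other (4 states) tracks the count of `0`s modulo 4. Each combined state is a pair, one component from each; accept when both components accept. After merging equivalent states the machine shrinks.
With 8 states:
        0   1  
>  q0   q1  q2 
   q1   q3  q1 
   q2   q1  q4 
   q3   q5  q3 
 * q4   q1  q4 
   q5   q0  q6 
   q6   q7  q6 
 * q7   q1  q2 
(> = start, * = accepting)

start=q0; accept=q4,q7; q0-0->q1; q0-1->q2; q1-0->q3; q1-1->q1; q2-0->q1; q2-1->q4; q3-0->q5; q3-1->q3; q4-0->q1; q4-1->q4; q5-0->q0; q5-1->q6; q6-0->q7; q6-1->q6; q7-0->q1; q7-1->q2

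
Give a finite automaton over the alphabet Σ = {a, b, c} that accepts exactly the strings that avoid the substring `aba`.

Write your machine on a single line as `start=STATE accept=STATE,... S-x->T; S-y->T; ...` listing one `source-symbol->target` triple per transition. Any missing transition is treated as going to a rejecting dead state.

Track partial matches of the forbidden pattern `aba`. State S3 is a dead state reached once `aba` has occurred; every other state accepts. S0 means no part of `aba` is currently matched.
        a   b   c  
>* S0   S1  S0  S0 
 * S1   S1  S2  S0 
 * S2   S3  S0  S0 
   S3   S3  S3  S3 
(> = start, * = accepting)

start=S0; accept=S0,S1,S2; S0-a->S1; S0-b->S0; S0-c->S0; S1-a->S1; S1-b->S2; S1-c->S0; S2-a->S3; S2-b->S0; S2-c->S0; S3-a->S3; S3-b->S3; S3-c->S3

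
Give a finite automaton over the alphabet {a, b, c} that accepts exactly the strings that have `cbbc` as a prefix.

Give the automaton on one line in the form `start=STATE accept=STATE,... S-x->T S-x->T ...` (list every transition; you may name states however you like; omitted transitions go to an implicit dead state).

start=q0 accept=q4 q0-a->q5 q0-b->q5 q0-c->q1 q1-a->q5 q1-b->q2 q1-c->q5 q2-a->q5 q2-b->q3 q2-c->q5 q3-a->q5 q3-b->q5 q3-c->q4 q4-a->q4 q4-b->q4 q4-c->q4 q5-a->q5 q5-b->q5 q5-c->q5

Walk along `cbbc` while the input agrees: from q0 take `c` to q1, and so on. Any deviation drops to the rejecting sink q5. Once q4 is reached the prefix is confirmed and every continuation is accepted.
        a   b   c  
>  q0   q5  q5  q1 
   q1   q5  q2  q5 
   q2   q5  q3  q5 
   q3   q5  q5  q4 
 * q4   q4  q4  q4 
   q5   q5  q5  q5 
(> = start, * = accepting)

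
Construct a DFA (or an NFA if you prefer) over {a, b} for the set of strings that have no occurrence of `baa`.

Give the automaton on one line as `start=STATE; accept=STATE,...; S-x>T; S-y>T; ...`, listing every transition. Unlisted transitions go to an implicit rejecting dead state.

start=q0; accept=q0,q1,q2; q0-a>q0; q0-b>q1; q1-a>q2; q1-b>q1; q2-a>q3; q2-b>q1; q3-a>q3; q3-b>q3

Track partial matches of the forbidden pattern `baa`. State q3 is a dead state reached once `baa` has occurred; every other state accepts. q0 means no part of `baa` is currently matched.
4 states suffice.
        a   b  
>* q0   q0  q1 
 * q1   q2  q1 
 * q2   q3  q1 
   q3   q3  q3 
(> = start, * = accepting)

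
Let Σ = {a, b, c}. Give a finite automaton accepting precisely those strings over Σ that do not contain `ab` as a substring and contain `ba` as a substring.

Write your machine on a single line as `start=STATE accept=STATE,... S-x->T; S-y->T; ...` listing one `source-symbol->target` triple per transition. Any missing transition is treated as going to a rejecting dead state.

start=q0; accept=q4,q7; q0-a->q1; q0-b->q2; q0-c->q0; q1-a->q1; q1-b->q3; q1-c->q0; q2-a->q4; q2-b->q2; q2-c->q0; q3-a->q5; q3-b->q3; q3-c->q6; q4-a->q4; q4-b->q5; q4-c->q7; q5-a->q5; q5-b->q5; q5-c->q5; q6-a->q6; q6-b->q3; q6-c->q6; q7-a->q4; q7-b->q7; q7-c->q7

Handle the two conditions separately and then intersect. The first has 3 states tracking partial matches of the forbidden pattern `ab`; the second has 3 states tracking whether and how much of `ba` has been seen. A product state is a pair (one from each), accepting exactly when both do.
With 8 states:
        a   b   c  
>  q0   q1  q2  q0 
   q1   q1  q3  q0 
   q2   q4  q2  q0 
   q3   q5  q3  q6 
 * q4   q4  q5  q7 
   q5   q5  q5  q5 
   q6   q6  q3  q6 
 * q7   q4  q7  q7 
(> = start, * = accepting)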